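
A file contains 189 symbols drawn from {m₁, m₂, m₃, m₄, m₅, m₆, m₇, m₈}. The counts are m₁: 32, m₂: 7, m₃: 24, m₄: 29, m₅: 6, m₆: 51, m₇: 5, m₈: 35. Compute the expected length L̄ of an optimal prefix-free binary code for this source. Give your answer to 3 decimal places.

Probabilities are the counts divided by 189.
Repeatedly combine the two least-probable nodes; the expected code length is the sum of the merged weights.
merge 5/189 + 2/63 → 11/189
merge 1/27 + 11/189 → 2/21
merge 2/21 + 8/63 → 2/9
merge 29/189 + 32/189 → 61/189
merge 5/27 + 2/9 → 11/27
merge 17/63 + 61/189 → 16/27
merge 11/27 + 16/27 → 1
L = 11/189 + 2/21 + 2/9 + 61/189 + 11/27 + 16/27 + 1 = 170/63 ≈ 2.698 bits/symbol.

2.698 bits/symbol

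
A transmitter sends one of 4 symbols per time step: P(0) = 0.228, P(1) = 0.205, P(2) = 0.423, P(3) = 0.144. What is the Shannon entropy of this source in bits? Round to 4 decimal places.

1.8827 bits

H = −Σ pᵢ log₂ pᵢ.
−0.228·log₂(0.228) = 0.4863
−0.205·log₂(0.205) = 0.4687
−0.423·log₂(0.423) = 0.5251
−0.144·log₂(0.144) = 0.4026
Sum ≈ 1.8827 → 1.8827 bits.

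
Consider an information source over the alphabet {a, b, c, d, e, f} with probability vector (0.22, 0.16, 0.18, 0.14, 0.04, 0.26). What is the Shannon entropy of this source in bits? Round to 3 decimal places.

2.437 bits

H = −Σ pᵢ log₂ pᵢ.
−0.22·log₂(0.22) = 0.4806
−0.16·log₂(0.16) = 0.4230
−0.18·log₂(0.18) = 0.4453
−0.14·log₂(0.14) = 0.3971
−0.04·log₂(0.04) = 0.1858
−0.26·log₂(0.26) = 0.5053
Sum ≈ 2.4371 → 2.437 bits.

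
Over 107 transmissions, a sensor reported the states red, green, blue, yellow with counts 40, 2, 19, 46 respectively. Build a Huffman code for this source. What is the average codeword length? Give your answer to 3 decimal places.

Probabilities are the counts divided by 107.
Repeatedly combine the two least-probable nodes; the expected code length is the sum of the merged weights.
merge 2/107 + 19/107 → 21/107
merge 21/107 + 40/107 → 61/107
merge 46/107 + 61/107 → 1
L = 21/107 + 61/107 + 1 = 189/107 ≈ 1.766 bits/symbol.

1.766 bits/symbol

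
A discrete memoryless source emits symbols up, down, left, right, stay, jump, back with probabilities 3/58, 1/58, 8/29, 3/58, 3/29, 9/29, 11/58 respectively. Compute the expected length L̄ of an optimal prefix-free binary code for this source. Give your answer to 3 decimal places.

Repeatedly combine the two least-probable nodes; the expected code length is the sum of the merged weights.
merge 1/58 + 3/58 → 2/29
merge 3/58 + 2/29 → 7/58
merge 3/29 + 7/58 → 13/58
merge 11/58 + 13/58 → 12/29
merge 8/29 + 9/29 → 17/29
merge 12/29 + 17/29 → 1
L = 2/29 + 7/58 + 13/58 + 12/29 + 17/29 + 1 = 70/29 ≈ 2.414 bits/symbol.

2.414 bits/symbol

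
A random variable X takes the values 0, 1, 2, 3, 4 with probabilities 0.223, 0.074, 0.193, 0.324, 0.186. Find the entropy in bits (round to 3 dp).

H = −Σ pᵢ log₂ pᵢ.
−0.223·log₂(0.223) = 0.4828
−0.074·log₂(0.074) = 0.2780
−0.193·log₂(0.193) = 0.4581
−0.324·log₂(0.324) = 0.5268
−0.186·log₂(0.186) = 0.4514
Sum ≈ 2.1969 → 2.197 bits.

2.197 bits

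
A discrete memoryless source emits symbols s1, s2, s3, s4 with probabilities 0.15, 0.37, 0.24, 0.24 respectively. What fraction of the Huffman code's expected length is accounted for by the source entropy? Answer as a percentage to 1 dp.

96.5%

Entropy H = −Σ p log₂ p ≈ 1.9295 bits.
Huffman merges: 3/20+6/25→39/100; 6/25+37/100→61/100; 39/100+61/100→1. L = 2 ≈ 2.0000.
Efficiency = H/L = 1.9295/2.0000 = 96.5%.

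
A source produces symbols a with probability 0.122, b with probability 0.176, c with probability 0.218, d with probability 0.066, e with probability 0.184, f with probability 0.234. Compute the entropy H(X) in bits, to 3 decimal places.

2.489 bits

H = −Σ pᵢ log₂ pᵢ.
−0.122·log₂(0.122) = 0.3703
−0.176·log₂(0.176) = 0.4411
−0.218·log₂(0.218) = 0.4791
−0.066·log₂(0.066) = 0.2588
−0.184·log₂(0.184) = 0.4494
−0.234·log₂(0.234) = 0.4903
Sum ≈ 2.4890 → 2.489 bits.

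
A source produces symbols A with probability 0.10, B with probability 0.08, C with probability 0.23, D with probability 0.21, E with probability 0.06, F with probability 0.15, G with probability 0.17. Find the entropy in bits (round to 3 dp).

H = −Σ pᵢ log₂ pᵢ.
−0.10·log₂(0.10) = 0.3322
−0.08·log₂(0.08) = 0.2915
−0.23·log₂(0.23) = 0.4877
−0.21·log₂(0.21) = 0.4728
−0.06·log₂(0.06) = 0.2435
−0.15·log₂(0.15) = 0.4105
−0.17·log₂(0.17) = 0.4346
Sum ≈ 2.6729 → 2.673 bits.

2.673 bits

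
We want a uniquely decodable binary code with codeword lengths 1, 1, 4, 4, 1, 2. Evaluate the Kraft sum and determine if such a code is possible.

1.875; no

With common denominator 2^4 = 16: Σ 2^(−ℓᵢ) = 8/16 + 8/16 + 1/16 + 1/16 + 8/16 + 4/16 = 30/16 = 1.875.
Kraft's inequality requires Σ ≤ 1; here Σ = 1.875 > 1, so no such prefix code exists.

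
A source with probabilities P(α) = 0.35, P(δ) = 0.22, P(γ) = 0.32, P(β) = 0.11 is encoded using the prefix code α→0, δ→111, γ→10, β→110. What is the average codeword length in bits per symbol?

1.98 bits/symbol

L̄ = Σ pᵢ·ℓᵢ = 0.35·1 + 0.22·3 + 0.32·2 + 0.11·3 = 1.98 bits/symbol.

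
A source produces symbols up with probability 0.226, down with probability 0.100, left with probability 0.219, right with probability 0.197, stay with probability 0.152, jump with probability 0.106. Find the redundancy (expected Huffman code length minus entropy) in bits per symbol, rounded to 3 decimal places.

0.040 bits

Entropy H = −Σ p log₂ p ≈ 2.5150 bits.
Huffman merges: 1/10+53/500→103/500; 19/125+197/1000→349/1000; 103/500+219/1000→17/40; 113/500+349/1000→23/40; 17/40+23/40→1. L = 511/200 ≈ 2.5550.
L − H = 2.5550 − 2.5150 = 0.040 bits.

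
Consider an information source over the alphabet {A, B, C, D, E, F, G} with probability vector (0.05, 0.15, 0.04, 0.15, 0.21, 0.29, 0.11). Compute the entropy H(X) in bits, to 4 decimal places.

H = −Σ pᵢ log₂ pᵢ.
−0.05·log₂(0.05) = 0.2161
−0.15·log₂(0.15) = 0.4105
−0.04·log₂(0.04) = 0.1858
−0.15·log₂(0.15) = 0.4105
−0.21·log₂(0.21) = 0.4728
−0.29·log₂(0.29) = 0.5179
−0.11·log₂(0.11) = 0.3503
Sum ≈ 2.5640 → 2.5640 bits.

2.5640 bits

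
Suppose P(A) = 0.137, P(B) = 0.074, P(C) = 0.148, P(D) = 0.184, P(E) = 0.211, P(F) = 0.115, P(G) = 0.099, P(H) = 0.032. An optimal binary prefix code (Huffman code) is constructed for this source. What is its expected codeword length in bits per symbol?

2.895 bits/symbol

Repeatedly combine the two least-probable nodes; the expected code length is the sum of the merged weights.
merge 4/125 + 37/500 → 53/500
merge 99/1000 + 53/500 → 41/200
merge 23/200 + 137/1000 → 63/250
merge 37/250 + 23/125 → 83/250
merge 41/200 + 211/1000 → 52/125
merge 63/250 + 83/250 → 73/125
merge 52/125 + 73/125 → 1
L = 53/500 + 41/200 + 63/250 + 83/250 + 52/125 + 73/125 + 1 = 579/200 = 2.895 bits/symbol.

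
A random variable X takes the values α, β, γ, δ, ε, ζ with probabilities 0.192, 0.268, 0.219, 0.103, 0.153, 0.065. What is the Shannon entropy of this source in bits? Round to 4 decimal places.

2.4545 bits

H = −Σ pᵢ log₂ pᵢ.
−0.192·log₂(0.192) = 0.4571
−0.268·log₂(0.268) = 0.5091
−0.219·log₂(0.219) = 0.4798
−0.103·log₂(0.103) = 0.3378
−0.153·log₂(0.153) = 0.4144
−0.065·log₂(0.065) = 0.2563
Sum ≈ 2.4545 → 2.4545 bits.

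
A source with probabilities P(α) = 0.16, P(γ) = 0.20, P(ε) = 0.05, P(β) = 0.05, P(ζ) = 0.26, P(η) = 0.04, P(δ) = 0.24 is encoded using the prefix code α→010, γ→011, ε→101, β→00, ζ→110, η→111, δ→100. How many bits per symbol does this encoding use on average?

L̄ = Σ pᵢ·ℓᵢ = 0.16·3 + 0.20·3 + 0.05·3 + 0.05·2 + 0.26·3 + 0.04·3 + 0.24·3 = 2.95 bits/symbol.

2.95 bits/symbol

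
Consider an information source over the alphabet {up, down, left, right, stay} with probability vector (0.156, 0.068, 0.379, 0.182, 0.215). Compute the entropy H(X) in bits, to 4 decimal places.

2.1365 bits

H = −Σ pᵢ log₂ pᵢ.
−0.156·log₂(0.156) = 0.4181
−0.068·log₂(0.068) = 0.2637
−0.379·log₂(0.379) = 0.5305
−0.182·log₂(0.182) = 0.4474
−0.215·log₂(0.215) = 0.4768
Sum ≈ 2.1365 → 2.1365 bits.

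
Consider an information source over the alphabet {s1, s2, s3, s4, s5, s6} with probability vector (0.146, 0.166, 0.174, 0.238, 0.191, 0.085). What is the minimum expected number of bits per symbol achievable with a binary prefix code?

2.571 bits/symbol

Repeatedly combine the two least-probable nodes; the expected code length is the sum of the merged weights.
merge 17/200 + 73/500 → 231/1000
merge 83/500 + 87/500 → 17/50
merge 191/1000 + 231/1000 → 211/500
merge 119/500 + 17/50 → 289/500
merge 211/500 + 289/500 → 1
L = 231/1000 + 17/50 + 211/500 + 289/500 + 1 = 2571/1000 = 2.571 bits/symbol.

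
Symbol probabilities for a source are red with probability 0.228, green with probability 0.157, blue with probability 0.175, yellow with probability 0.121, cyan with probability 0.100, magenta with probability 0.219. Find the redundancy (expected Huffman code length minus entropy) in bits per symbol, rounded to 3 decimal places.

0.027 bits

Entropy H = −Σ p log₂ p ≈ 2.5264 bits.
Huffman merges: 1/10+121/1000→221/1000; 157/1000+7/40→83/250; 219/1000+221/1000→11/25; 57/250+83/250→14/25; 11/25+14/25→1. L = 2553/1000 ≈ 2.5530.
L − H = 2.5530 − 2.5264 = 0.027 bits.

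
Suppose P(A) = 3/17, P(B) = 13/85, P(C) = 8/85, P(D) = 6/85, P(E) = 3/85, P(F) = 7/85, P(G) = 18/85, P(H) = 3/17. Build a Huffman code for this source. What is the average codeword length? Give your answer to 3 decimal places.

2.894 bits/symbol

Repeatedly combine the two least-probable nodes; the expected code length is the sum of the merged weights.
merge 3/85 + 6/85 → 9/85
merge 7/85 + 8/85 → 3/17
merge 9/85 + 13/85 → 22/85
merge 3/17 + 3/17 → 6/17
merge 3/17 + 18/85 → 33/85
merge 22/85 + 6/17 → 52/85
merge 33/85 + 52/85 → 1
L = 9/85 + 3/17 + 22/85 + 6/17 + 33/85 + 52/85 + 1 = 246/85 ≈ 2.894 bits/symbol.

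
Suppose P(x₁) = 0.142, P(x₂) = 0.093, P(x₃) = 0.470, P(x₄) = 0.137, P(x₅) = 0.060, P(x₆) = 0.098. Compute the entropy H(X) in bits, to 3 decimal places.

2.195 bits

H = −Σ pᵢ log₂ pᵢ.
−0.142·log₂(0.142) = 0.3999
−0.093·log₂(0.093) = 0.3187
−0.470·log₂(0.470) = 0.5120
−0.137·log₂(0.137) = 0.3929
−0.060·log₂(0.060) = 0.2435
−0.098·log₂(0.098) = 0.3284
Sum ≈ 2.1953 → 2.195 bits.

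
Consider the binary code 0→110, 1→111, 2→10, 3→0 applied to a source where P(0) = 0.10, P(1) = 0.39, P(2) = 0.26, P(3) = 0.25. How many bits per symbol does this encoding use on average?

2.24 bits/symbol

L̄ = Σ pᵢ·ℓᵢ = 0.10·3 + 0.39·3 + 0.26·2 + 0.25·1 = 2.24 bits/symbol.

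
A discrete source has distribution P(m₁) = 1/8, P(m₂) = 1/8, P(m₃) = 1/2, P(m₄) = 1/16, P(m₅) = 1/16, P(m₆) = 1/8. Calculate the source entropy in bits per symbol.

2.125 bits

Each probability is a power of 1/2, so log₂(1/p) is an integer.
H = Σ p·log₂(1/p) = 1/8·3 + 1/8·3 + 1/2·1 + 1/16·4 + 1/16·4 + 1/8·3 = 2.125 bits.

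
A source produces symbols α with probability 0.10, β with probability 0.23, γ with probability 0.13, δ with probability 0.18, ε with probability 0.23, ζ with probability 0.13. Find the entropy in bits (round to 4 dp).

H = −Σ pᵢ log₂ pᵢ.
−0.10·log₂(0.10) = 0.3322
−0.23·log₂(0.23) = 0.4877
−0.13·log₂(0.13) = 0.3826
−0.18·log₂(0.18) = 0.4453
−0.23·log₂(0.23) = 0.4877
−0.13·log₂(0.13) = 0.3826
Sum ≈ 2.5181 → 2.5181 bits.

2.5181 bits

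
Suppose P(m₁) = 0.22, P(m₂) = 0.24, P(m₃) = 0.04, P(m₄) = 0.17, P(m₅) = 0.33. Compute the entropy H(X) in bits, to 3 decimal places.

H = −Σ pᵢ log₂ pᵢ.
−0.22·log₂(0.22) = 0.4806
−0.24·log₂(0.24) = 0.4941
−0.04·log₂(0.04) = 0.1858
−0.17·log₂(0.17) = 0.4346
−0.33·log₂(0.33) = 0.5278
Sum ≈ 2.1229 → 2.123 bits.

2.123 bits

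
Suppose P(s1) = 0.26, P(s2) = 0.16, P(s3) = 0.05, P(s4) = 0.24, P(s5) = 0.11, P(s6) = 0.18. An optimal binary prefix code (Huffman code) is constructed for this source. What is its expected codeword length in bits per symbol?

2.48 bits/symbol

Repeatedly combine the two least-probable nodes; the expected code length is the sum of the merged weights.
merge 1/20 + 11/100 → 4/25
merge 4/25 + 4/25 → 8/25
merge 9/50 + 6/25 → 21/50
merge 13/50 + 8/25 → 29/50
merge 21/50 + 29/50 → 1
L = 4/25 + 8/25 + 21/50 + 29/50 + 1 = 62/25 = 2.48 bits/symbol.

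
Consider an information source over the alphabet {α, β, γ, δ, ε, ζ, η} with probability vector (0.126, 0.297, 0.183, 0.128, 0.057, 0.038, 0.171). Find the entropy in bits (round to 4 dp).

2.5753 bits

H = −Σ pᵢ log₂ pᵢ.
−0.126·log₂(0.126) = 0.3766
−0.297·log₂(0.297) = 0.5202
−0.183·log₂(0.183) = 0.4484
−0.128·log₂(0.128) = 0.3796
−0.057·log₂(0.057) = 0.2356
−0.038·log₂(0.038) = 0.1793
−0.171·log₂(0.171) = 0.4357
Sum ≈ 2.5753 → 2.5753 bits.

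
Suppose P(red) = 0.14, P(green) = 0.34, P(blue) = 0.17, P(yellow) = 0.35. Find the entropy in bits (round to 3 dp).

1.891 bits

H = −Σ pᵢ log₂ pᵢ.
−0.14·log₂(0.14) = 0.3971
−0.34·log₂(0.34) = 0.5292
−0.17·log₂(0.17) = 0.4346
−0.35·log₂(0.35) = 0.5301
Sum ≈ 1.8910 → 1.891 bits.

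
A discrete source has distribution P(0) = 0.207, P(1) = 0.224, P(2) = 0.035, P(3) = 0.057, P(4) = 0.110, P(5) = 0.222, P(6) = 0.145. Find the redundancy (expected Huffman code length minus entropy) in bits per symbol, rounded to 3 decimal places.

0.046 bits

Entropy H = −Σ p log₂ p ≈ 2.5950 bits.
Huffman merges: 7/200+57/1000→23/250; 23/250+11/100→101/500; 29/200+101/500→347/1000; 207/1000+111/500→429/1000; 28/125+347/1000→571/1000; 429/1000+571/1000→1. L = 2641/1000 ≈ 2.6410.
L − H = 2.6410 − 2.5950 = 0.046 bits.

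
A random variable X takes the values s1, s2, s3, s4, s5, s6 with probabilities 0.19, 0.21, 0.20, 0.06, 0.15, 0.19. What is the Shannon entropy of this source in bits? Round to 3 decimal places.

2.502 bits

H = −Σ pᵢ log₂ pᵢ.
−0.19·log₂(0.19) = 0.4552
−0.21·log₂(0.21) = 0.4728
−0.20·log₂(0.20) = 0.4644
−0.06·log₂(0.06) = 0.2435
−0.15·log₂(0.15) = 0.4105
−0.19·log₂(0.19) = 0.4552
Sum ≈ 2.5017 → 2.502 bits.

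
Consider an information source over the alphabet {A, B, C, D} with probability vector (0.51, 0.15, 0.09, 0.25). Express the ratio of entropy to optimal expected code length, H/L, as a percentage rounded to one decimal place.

Entropy H = −Σ p log₂ p ≈ 1.7186 bits.
Huffman merges: 9/100+3/20→6/25; 6/25+1/4→49/100; 49/100+51/100→1. L = 173/100 ≈ 1.7300.
Efficiency = H/L = 1.7186/1.7300 = 99.3%.

99.3%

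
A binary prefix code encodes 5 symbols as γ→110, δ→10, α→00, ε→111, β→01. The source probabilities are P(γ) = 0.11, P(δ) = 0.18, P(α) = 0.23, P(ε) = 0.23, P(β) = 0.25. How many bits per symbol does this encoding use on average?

L̄ = Σ pᵢ·ℓᵢ = 0.11·3 + 0.18·2 + 0.23·2 + 0.23·3 + 0.25·2 = 2.34 bits/symbol.

2.34 bits/symbol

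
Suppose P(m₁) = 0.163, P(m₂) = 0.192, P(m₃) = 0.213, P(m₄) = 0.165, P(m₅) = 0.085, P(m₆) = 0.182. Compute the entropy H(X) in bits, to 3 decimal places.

2.537 bits

H = −Σ pᵢ log₂ pᵢ.
−0.163·log₂(0.163) = 0.4266
−0.192·log₂(0.192) = 0.4571
−0.213·log₂(0.213) = 0.4752
−0.165·log₂(0.165) = 0.4289
−0.085·log₂(0.085) = 0.3023
−0.182·log₂(0.182) = 0.4474
Sum ≈ 2.5375 → 2.537 bits.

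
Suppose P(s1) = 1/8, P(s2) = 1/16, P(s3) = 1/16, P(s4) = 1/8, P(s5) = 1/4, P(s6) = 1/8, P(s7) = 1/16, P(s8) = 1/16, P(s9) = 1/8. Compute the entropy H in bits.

3 bits

Each probability is a power of 1/2, so log₂(1/p) is an integer.
H = Σ p·log₂(1/p) = 1/8·3 + 1/16·4 + 1/16·4 + 1/8·3 + 1/4·2 + 1/8·3 + 1/16·4 + 1/16·4 + 1/8·3 = 3 bits.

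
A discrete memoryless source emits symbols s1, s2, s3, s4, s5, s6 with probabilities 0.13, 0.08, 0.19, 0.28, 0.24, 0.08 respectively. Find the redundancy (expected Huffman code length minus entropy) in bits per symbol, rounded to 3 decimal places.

Entropy H = −Σ p log₂ p ≈ 2.4292 bits.
Huffman merges: 2/25+2/25→4/25; 13/100+4/25→29/100; 19/100+6/25→43/100; 7/25+29/100→57/100; 43/100+57/100→1. L = 49/20 ≈ 2.4500.
L − H = 2.4500 − 2.4292 = 0.021 bits.

0.021 bits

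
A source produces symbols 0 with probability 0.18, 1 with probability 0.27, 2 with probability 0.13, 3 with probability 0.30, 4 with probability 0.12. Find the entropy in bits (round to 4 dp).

H = −Σ pᵢ log₂ pᵢ.
−0.18·log₂(0.18) = 0.4453
−0.27·log₂(0.27) = 0.5100
−0.13·log₂(0.13) = 0.3826
−0.30·log₂(0.30) = 0.5211
−0.12·log₂(0.12) = 0.3671
Sum ≈ 2.2261 → 2.2261 bits.

2.2261 bits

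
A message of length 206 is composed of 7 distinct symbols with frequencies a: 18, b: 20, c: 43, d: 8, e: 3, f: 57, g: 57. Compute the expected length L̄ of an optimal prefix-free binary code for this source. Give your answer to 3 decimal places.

2.432 bits/symbol

Probabilities are the counts divided by 206.
Repeatedly combine the two least-probable nodes; the expected code length is the sum of the merged weights.
merge 3/206 + 4/103 → 11/206
merge 11/206 + 9/103 → 29/206
merge 10/103 + 29/206 → 49/206
merge 43/206 + 49/206 → 46/103
merge 57/206 + 57/206 → 57/103
merge 46/103 + 57/103 → 1
L = 11/206 + 29/206 + 49/206 + 46/103 + 57/103 + 1 = 501/206 ≈ 2.432 bits/symbol.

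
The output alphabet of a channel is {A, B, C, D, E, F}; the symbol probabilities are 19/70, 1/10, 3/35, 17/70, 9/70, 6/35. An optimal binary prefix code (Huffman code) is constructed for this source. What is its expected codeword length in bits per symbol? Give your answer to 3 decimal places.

Repeatedly combine the two least-probable nodes; the expected code length is the sum of the merged weights.
merge 3/35 + 1/10 → 13/70
merge 9/70 + 6/35 → 3/10
merge 13/70 + 17/70 → 3/7
merge 19/70 + 3/10 → 4/7
merge 3/7 + 4/7 → 1
L = 13/70 + 3/10 + 3/7 + 4/7 + 1 = 87/35 ≈ 2.486 bits/symbol.

2.486 bits/symbol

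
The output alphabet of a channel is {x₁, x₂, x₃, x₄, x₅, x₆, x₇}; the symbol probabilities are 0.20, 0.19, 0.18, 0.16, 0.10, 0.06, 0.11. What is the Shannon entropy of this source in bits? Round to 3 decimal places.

H = −Σ pᵢ log₂ pᵢ.
−0.20·log₂(0.20) = 0.4644
−0.19·log₂(0.19) = 0.4552
−0.18·log₂(0.18) = 0.4453
−0.16·log₂(0.16) = 0.4230
−0.10·log₂(0.10) = 0.3322
−0.06·log₂(0.06) = 0.2435
−0.11·log₂(0.11) = 0.3503
Sum ≈ 2.7139 → 2.714 bits.

2.714 bits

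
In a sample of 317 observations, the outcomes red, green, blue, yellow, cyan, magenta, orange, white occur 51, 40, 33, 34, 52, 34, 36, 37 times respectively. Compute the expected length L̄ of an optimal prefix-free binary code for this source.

Probabilities are the counts divided by 317.
Repeatedly combine the two least-probable nodes; the expected code length is the sum of the merged weights.
merge 33/317 + 34/317 → 67/317
merge 34/317 + 36/317 → 70/317
merge 37/317 + 40/317 → 77/317
merge 51/317 + 52/317 → 103/317
merge 67/317 + 70/317 → 137/317
merge 77/317 + 103/317 → 180/317
merge 137/317 + 180/317 → 1
L = 67/317 + 70/317 + 77/317 + 103/317 + 137/317 + 180/317 + 1 = 3 bits/symbol.

3 bits/symbol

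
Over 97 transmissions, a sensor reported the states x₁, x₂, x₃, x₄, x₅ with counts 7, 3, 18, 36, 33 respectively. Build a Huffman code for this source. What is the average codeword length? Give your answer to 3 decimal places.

Probabilities are the counts divided by 97.
Repeatedly combine the two least-probable nodes; the expected code length is the sum of the merged weights.
merge 3/97 + 7/97 → 10/97
merge 10/97 + 18/97 → 28/97
merge 28/97 + 33/97 → 61/97
merge 36/97 + 61/97 → 1
L = 10/97 + 28/97 + 61/97 + 1 = 196/97 ≈ 2.021 bits/symbol.

2.021 bits/symbol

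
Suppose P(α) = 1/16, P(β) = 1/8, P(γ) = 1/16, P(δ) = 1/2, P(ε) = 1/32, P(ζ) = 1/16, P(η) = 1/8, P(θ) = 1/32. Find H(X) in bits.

2.3125 bits

Each probability is a power of 1/2, so log₂(1/p) is an integer.
H = Σ p·log₂(1/p) = 1/16·4 + 1/8·3 + 1/16·4 + 1/2·1 + 1/32·5 + 1/16·4 + 1/8·3 + 1/32·5 = 2.3125 bits.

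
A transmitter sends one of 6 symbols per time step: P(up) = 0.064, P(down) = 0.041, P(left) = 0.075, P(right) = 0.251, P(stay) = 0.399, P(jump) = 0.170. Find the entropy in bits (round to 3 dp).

2.187 bits

H = −Σ pᵢ log₂ pᵢ.
−0.064·log₂(0.064) = 0.2538
−0.041·log₂(0.041) = 0.1889
−0.075·log₂(0.075) = 0.2803
−0.251·log₂(0.251) = 0.5006
−0.399·log₂(0.399) = 0.5289
−0.170·log₂(0.170) = 0.4346
Sum ≈ 2.1871 → 2.187 bits.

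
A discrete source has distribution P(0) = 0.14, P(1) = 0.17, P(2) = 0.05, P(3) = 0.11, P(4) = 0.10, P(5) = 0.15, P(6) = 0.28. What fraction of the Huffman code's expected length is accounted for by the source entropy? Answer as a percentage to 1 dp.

98.3%

Entropy H = −Σ p log₂ p ≈ 2.6550 bits.
Huffman merges: 1/20+1/10→3/20; 11/100+7/50→1/4; 3/20+3/20→3/10; 17/100+1/4→21/50; 7/25+3/10→29/50; 21/50+29/50→1. L = 27/10 ≈ 2.7000.
Efficiency = H/L = 2.6550/2.7000 = 98.3%.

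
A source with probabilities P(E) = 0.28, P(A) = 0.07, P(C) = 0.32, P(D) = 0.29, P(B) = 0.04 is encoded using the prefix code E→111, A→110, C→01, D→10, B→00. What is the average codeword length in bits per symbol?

L̄ = Σ pᵢ·ℓᵢ = 0.28·3 + 0.07·3 + 0.32·2 + 0.29·2 + 0.04·2 = 2.35 bits/symbol.

2.35 bits/symbol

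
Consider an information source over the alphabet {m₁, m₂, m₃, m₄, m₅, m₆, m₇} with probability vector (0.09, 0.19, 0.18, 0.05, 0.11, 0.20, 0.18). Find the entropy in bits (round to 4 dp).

H = −Σ pᵢ log₂ pᵢ.
−0.09·log₂(0.09) = 0.3127
−0.19·log₂(0.19) = 0.4552
−0.18·log₂(0.18) = 0.4453
−0.05·log₂(0.05) = 0.2161
−0.11·log₂(0.11) = 0.3503
−0.20·log₂(0.20) = 0.4644
−0.18·log₂(0.18) = 0.4453
Sum ≈ 2.6893 → 2.6893 bits.

2.6893 bits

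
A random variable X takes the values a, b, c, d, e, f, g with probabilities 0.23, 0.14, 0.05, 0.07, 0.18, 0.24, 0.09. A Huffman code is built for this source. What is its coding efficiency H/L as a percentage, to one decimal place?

Entropy H = −Σ p log₂ p ≈ 2.6215 bits.
Huffman merges: 1/20+7/100→3/25; 9/100+3/25→21/100; 7/50+9/50→8/25; 21/100+23/100→11/25; 6/25+8/25→14/25; 11/25+14/25→1. L = 53/20 ≈ 2.6500.
Efficiency = H/L = 2.6215/2.6500 = 98.9%.

98.9%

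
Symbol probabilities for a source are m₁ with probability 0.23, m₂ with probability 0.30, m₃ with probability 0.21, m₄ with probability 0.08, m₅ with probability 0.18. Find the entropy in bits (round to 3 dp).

H = −Σ pᵢ log₂ pᵢ.
−0.23·log₂(0.23) = 0.4877
−0.30·log₂(0.30) = 0.5211
−0.21·log₂(0.21) = 0.4728
−0.08·log₂(0.08) = 0.2915
−0.18·log₂(0.18) = 0.4453
Sum ≈ 2.2184 → 2.218 bits.

2.218 bits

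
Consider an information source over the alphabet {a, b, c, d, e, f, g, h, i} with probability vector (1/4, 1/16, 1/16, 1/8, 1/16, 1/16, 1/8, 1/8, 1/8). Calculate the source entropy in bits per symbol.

Each probability is a power of 1/2, so log₂(1/p) is an integer.
H = Σ p·log₂(1/p) = 1/4·2 + 1/16·4 + 1/16·4 + 1/8·3 + 1/16·4 + 1/16·4 + 1/8·3 + 1/8·3 + 1/8·3 = 3 bits.

3 bits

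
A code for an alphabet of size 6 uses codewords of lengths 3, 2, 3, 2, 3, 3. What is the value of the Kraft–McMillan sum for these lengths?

1

With common denominator 2^3 = 8: Σ 2^(−ℓᵢ) = 1/8 + 2/8 + 1/8 + 2/8 + 1/8 + 1/8 = 8/8 = 1.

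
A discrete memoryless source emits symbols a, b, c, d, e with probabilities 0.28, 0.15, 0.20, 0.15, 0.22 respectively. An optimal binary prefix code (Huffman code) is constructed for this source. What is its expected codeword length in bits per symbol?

2.3 bits/symbol

Repeatedly combine the two least-probable nodes; the expected code length is the sum of the merged weights.
merge 3/20 + 3/20 → 3/10
merge 1/5 + 11/50 → 21/50
merge 7/25 + 3/10 → 29/50
merge 21/50 + 29/50 → 1
L = 3/10 + 21/50 + 29/50 + 1 = 23/10 = 2.3 bits/symbol.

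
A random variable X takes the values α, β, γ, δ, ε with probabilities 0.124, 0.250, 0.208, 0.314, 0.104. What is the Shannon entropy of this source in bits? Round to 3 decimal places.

2.209 bits

H = −Σ pᵢ log₂ pᵢ.
−0.124·log₂(0.124) = 0.3734
−0.250·log₂(0.250) = 0.5000
−0.208·log₂(0.208) = 0.4712
−0.314·log₂(0.314) = 0.5247
−0.104·log₂(0.104) = 0.3396
Sum ≈ 2.2090 → 2.209 bits.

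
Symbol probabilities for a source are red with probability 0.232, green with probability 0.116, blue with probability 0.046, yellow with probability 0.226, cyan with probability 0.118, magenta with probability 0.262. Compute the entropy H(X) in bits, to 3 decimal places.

H = −Σ pᵢ log₂ pᵢ.
−0.232·log₂(0.232) = 0.4890
−0.116·log₂(0.116) = 0.3605
−0.046·log₂(0.046) = 0.2043
−0.226·log₂(0.226) = 0.4849
−0.118·log₂(0.118) = 0.3638
−0.262·log₂(0.262) = 0.5063
Sum ≈ 2.4089 → 2.409 bits.

2.409 bits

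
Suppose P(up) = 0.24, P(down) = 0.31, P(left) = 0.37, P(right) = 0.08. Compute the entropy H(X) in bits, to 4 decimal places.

1.8402 bits

H = −Σ pᵢ log₂ pᵢ.
−0.24·log₂(0.24) = 0.4941
−0.31·log₂(0.31) = 0.5238
−0.37·log₂(0.37) = 0.5307
−0.08·log₂(0.08) = 0.2915
Sum ≈ 1.8402 → 1.8402 bits.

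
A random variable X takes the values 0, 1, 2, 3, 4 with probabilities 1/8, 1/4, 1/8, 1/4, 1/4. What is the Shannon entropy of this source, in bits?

2.25 bits

Each probability is a power of 1/2, so log₂(1/p) is an integer.
H = Σ p·log₂(1/p) = 1/8·3 + 1/4·2 + 1/8·3 + 1/4·2 + 1/4·2 = 2.25 bits.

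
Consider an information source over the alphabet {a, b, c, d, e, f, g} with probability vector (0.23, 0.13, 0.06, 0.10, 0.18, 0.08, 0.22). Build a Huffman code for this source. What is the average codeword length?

2.69 bits/symbol

Repeatedly combine the two least-probable nodes; the expected code length is the sum of the merged weights.
merge 3/50 + 2/25 → 7/50
merge 1/10 + 13/100 → 23/100
merge 7/50 + 9/50 → 8/25
merge 11/50 + 23/100 → 9/20
merge 23/100 + 8/25 → 11/20
merge 9/20 + 11/20 → 1
L = 7/50 + 23/100 + 8/25 + 9/20 + 11/20 + 1 = 269/100 = 2.69 bits/symbol.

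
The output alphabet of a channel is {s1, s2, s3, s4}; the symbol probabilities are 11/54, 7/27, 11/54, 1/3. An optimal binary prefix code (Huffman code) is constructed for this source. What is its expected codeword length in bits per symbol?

2 bits/symbol

Repeatedly combine the two least-probable nodes; the expected code length is the sum of the merged weights.
merge 11/54 + 11/54 → 11/27
merge 7/27 + 1/3 → 16/27
merge 11/27 + 16/27 → 1
L = 11/27 + 16/27 + 1 = 2 bits/symbol.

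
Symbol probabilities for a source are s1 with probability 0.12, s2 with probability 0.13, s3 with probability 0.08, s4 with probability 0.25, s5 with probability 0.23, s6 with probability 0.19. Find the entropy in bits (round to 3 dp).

H = −Σ pᵢ log₂ pᵢ.
−0.12·log₂(0.12) = 0.3671
−0.13·log₂(0.13) = 0.3826
−0.08·log₂(0.08) = 0.2915
−0.25·log₂(0.25) = 0.5000
−0.23·log₂(0.23) = 0.4877
−0.19·log₂(0.19) = 0.4552
Sum ≈ 2.4841 → 2.484 bits.

2.484 bits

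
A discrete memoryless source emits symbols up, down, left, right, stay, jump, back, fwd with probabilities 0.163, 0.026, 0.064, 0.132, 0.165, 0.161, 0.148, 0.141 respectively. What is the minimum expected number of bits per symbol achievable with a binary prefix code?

Repeatedly combine the two least-probable nodes; the expected code length is the sum of the merged weights.
merge 13/500 + 8/125 → 9/100
merge 9/100 + 33/250 → 111/500
merge 141/1000 + 37/250 → 289/1000
merge 161/1000 + 163/1000 → 81/250
merge 33/200 + 111/500 → 387/1000
merge 289/1000 + 81/250 → 613/1000
merge 387/1000 + 613/1000 → 1
L = 9/100 + 111/500 + 289/1000 + 81/250 + 387/1000 + 613/1000 + 1 = 117/40 = 2.925 bits/symbol.

2.925 bits/symbol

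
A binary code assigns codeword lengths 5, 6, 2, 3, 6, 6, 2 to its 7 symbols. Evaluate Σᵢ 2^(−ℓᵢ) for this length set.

With common denominator 2^6 = 64: Σ 2^(−ℓᵢ) = 2/64 + 1/64 + 16/64 + 8/64 + 1/64 + 1/64 + 16/64 = 45/64 = 0.703125.

0.703125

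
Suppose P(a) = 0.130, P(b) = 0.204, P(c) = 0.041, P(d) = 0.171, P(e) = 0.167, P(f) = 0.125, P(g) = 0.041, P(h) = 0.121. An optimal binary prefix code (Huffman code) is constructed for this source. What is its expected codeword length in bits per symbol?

Repeatedly combine the two least-probable nodes; the expected code length is the sum of the merged weights.
merge 41/1000 + 41/1000 → 41/500
merge 41/500 + 121/1000 → 203/1000
merge 1/8 + 13/100 → 51/200
merge 167/1000 + 171/1000 → 169/500
merge 203/1000 + 51/250 → 407/1000
merge 51/200 + 169/500 → 593/1000
merge 407/1000 + 593/1000 → 1
L = 41/500 + 203/1000 + 51/200 + 169/500 + 407/1000 + 593/1000 + 1 = 1439/500 = 2.878 bits/symbol.

2.878 bits/symbol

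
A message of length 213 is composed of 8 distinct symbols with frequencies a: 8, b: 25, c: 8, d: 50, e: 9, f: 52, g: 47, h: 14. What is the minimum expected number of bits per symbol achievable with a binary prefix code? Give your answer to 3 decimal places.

Probabilities are the counts divided by 213.
Repeatedly combine the two least-probable nodes; the expected code length is the sum of the merged weights.
merge 8/213 + 8/213 → 16/213
merge 3/71 + 14/213 → 23/213
merge 16/213 + 23/213 → 13/71
merge 25/213 + 13/71 → 64/213
merge 47/213 + 50/213 → 97/213
merge 52/213 + 64/213 → 116/213
merge 97/213 + 116/213 → 1
L = 16/213 + 23/213 + 13/71 + 64/213 + 97/213 + 116/213 + 1 = 8/3 ≈ 2.667 bits/symbol.

2.667 bits/symbol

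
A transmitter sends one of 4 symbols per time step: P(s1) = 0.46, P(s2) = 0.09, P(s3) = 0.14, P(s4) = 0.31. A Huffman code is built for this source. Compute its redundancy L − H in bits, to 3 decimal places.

0.021 bits

Entropy H = −Σ p log₂ p ≈ 1.7489 bits.
Huffman merges: 9/100+7/50→23/100; 23/100+31/100→27/50; 23/50+27/50→1. L = 177/100 ≈ 1.7700.
L − H = 1.7700 − 1.7489 = 0.021 bits.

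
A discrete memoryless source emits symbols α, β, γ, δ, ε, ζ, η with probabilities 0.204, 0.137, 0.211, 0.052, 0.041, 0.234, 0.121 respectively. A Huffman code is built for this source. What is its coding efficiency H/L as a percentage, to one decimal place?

98.3%

Entropy H = −Σ p log₂ p ≈ 2.6041 bits.
Huffman merges: 41/1000+13/250→93/1000; 93/1000+121/1000→107/500; 137/1000+51/250→341/1000; 211/1000+107/500→17/40; 117/500+341/1000→23/40; 17/40+23/40→1. L = 331/125 ≈ 2.6480.
Efficiency = H/L = 2.6041/2.6480 = 98.3%.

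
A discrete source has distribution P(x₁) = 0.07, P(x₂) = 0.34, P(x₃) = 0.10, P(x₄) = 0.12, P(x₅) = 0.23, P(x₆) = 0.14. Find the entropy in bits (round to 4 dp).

2.3818 bits

H = −Σ pᵢ log₂ pᵢ.
−0.07·log₂(0.07) = 0.2686
−0.34·log₂(0.34) = 0.5292
−0.10·log₂(0.10) = 0.3322
−0.12·log₂(0.12) = 0.3671
−0.23·log₂(0.23) = 0.4877
−0.14·log₂(0.14) = 0.3971
Sum ≈ 2.3818 → 2.3818 bits.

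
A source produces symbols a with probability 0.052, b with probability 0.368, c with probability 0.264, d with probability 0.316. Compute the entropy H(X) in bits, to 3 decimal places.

1.785 bits

H = −Σ pᵢ log₂ pᵢ.
−0.052·log₂(0.052) = 0.2218
−0.368·log₂(0.368) = 0.5307
−0.264·log₂(0.264) = 0.5072
−0.316·log₂(0.316) = 0.5252
Sum ≈ 1.7850 → 1.785 bits.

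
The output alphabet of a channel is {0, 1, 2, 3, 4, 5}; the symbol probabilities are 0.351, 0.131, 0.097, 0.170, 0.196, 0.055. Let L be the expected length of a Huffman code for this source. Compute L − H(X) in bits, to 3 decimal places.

0.069 bits

Entropy H = −Σ p log₂ p ≈ 2.3663 bits.
Huffman merges: 11/200+97/1000→19/125; 131/1000+19/125→283/1000; 17/100+49/250→183/500; 283/1000+351/1000→317/500; 183/500+317/500→1. L = 487/200 ≈ 2.4350.
L − H = 2.4350 − 2.3663 = 0.069 bits.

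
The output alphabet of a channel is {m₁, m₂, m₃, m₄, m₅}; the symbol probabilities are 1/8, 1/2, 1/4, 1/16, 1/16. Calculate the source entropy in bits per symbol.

Each probability is a power of 1/2, so log₂(1/p) is an integer.
H = Σ p·log₂(1/p) = 1/8·3 + 1/2·1 + 1/4·2 + 1/16·4 + 1/16·4 = 1.875 bits.

1.875 bits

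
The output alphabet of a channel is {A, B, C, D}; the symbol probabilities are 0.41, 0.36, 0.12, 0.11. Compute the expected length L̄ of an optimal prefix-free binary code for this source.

1.82 bits/symbol

Repeatedly combine the two least-probable nodes; the expected code length is the sum of the merged weights.
merge 11/100 + 3/25 → 23/100
merge 23/100 + 9/25 → 59/100
merge 41/100 + 59/100 → 1
L = 23/100 + 59/100 + 1 = 91/50 = 1.82 bits/symbol.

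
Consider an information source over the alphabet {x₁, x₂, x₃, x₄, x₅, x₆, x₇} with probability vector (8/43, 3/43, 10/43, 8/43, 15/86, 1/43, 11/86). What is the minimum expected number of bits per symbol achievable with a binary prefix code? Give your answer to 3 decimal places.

2.674 bits/symbol

Repeatedly combine the two least-probable nodes; the expected code length is the sum of the merged weights.
merge 1/43 + 3/43 → 4/43
merge 4/43 + 11/86 → 19/86
merge 15/86 + 8/43 → 31/86
merge 8/43 + 19/86 → 35/86
merge 10/43 + 31/86 → 51/86
merge 35/86 + 51/86 → 1
L = 4/43 + 19/86 + 31/86 + 35/86 + 51/86 + 1 = 115/43 ≈ 2.674 bits/symbol.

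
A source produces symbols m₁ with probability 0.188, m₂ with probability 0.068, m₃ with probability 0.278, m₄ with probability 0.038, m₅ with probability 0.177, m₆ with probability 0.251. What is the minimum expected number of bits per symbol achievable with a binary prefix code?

2.389 bits/symbol

Repeatedly combine the two least-probable nodes; the expected code length is the sum of the merged weights.
merge 19/500 + 17/250 → 53/500
merge 53/500 + 177/1000 → 283/1000
merge 47/250 + 251/1000 → 439/1000
merge 139/500 + 283/1000 → 561/1000
merge 439/1000 + 561/1000 → 1
L = 53/500 + 283/1000 + 439/1000 + 561/1000 + 1 = 2389/1000 = 2.389 bits/symbol.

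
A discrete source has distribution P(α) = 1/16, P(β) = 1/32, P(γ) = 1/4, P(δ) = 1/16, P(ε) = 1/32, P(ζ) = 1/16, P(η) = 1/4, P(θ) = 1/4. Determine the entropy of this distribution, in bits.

Each probability is a power of 1/2, so log₂(1/p) is an integer.
H = Σ p·log₂(1/p) = 1/16·4 + 1/32·5 + 1/4·2 + 1/16·4 + 1/32·5 + 1/16·4 + 1/4·2 + 1/4·2 = 2.5625 bits.

2.5625 bits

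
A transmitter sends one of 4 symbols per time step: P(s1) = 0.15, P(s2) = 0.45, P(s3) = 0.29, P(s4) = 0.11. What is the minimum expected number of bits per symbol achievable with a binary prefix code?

Repeatedly combine the two least-probable nodes; the expected code length is the sum of the merged weights.
merge 11/100 + 3/20 → 13/50
merge 13/50 + 29/100 → 11/20
merge 9/20 + 11/20 → 1
L = 13/50 + 11/20 + 1 = 181/100 = 1.81 bits/symbol.

1.81 bits/symbol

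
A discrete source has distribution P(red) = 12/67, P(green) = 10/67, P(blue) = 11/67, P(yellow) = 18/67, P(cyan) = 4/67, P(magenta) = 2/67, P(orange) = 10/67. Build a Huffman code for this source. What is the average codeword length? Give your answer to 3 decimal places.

2.642 bits/symbol

Repeatedly combine the two least-probable nodes; the expected code length is the sum of the merged weights.
merge 2/67 + 4/67 → 6/67
merge 6/67 + 10/67 → 16/67
merge 10/67 + 11/67 → 21/67
merge 12/67 + 16/67 → 28/67
merge 18/67 + 21/67 → 39/67
merge 28/67 + 39/67 → 1
L = 6/67 + 16/67 + 21/67 + 28/67 + 39/67 + 1 = 177/67 ≈ 2.642 bits/symbol.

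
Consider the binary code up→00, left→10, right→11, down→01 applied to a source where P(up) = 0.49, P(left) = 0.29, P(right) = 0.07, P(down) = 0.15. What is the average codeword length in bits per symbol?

2 bits/symbol

L̄ = Σ pᵢ·ℓᵢ = 0.49·2 + 0.29·2 + 0.07·2 + 0.15·2 = 2 bits/symbol.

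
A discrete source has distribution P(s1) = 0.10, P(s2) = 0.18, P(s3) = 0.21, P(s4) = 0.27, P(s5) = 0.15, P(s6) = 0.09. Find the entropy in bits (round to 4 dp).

2.4835 bits

H = −Σ pᵢ log₂ pᵢ.
−0.10·log₂(0.10) = 0.3322
−0.18·log₂(0.18) = 0.4453
−0.21·log₂(0.21) = 0.4728
−0.27·log₂(0.27) = 0.5100
−0.15·log₂(0.15) = 0.4105
−0.09·log₂(0.09) = 0.3127
Sum ≈ 2.4835 → 2.4835 bits.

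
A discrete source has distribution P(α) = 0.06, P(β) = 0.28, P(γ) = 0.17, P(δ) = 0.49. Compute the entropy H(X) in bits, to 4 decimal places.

1.6966 bits

H = −Σ pᵢ log₂ pᵢ.
−0.06·log₂(0.06) = 0.2435
−0.28·log₂(0.28) = 0.5142
−0.17·log₂(0.17) = 0.4346
−0.49·log₂(0.49) = 0.5043
Sum ≈ 1.6966 → 1.6966 bits.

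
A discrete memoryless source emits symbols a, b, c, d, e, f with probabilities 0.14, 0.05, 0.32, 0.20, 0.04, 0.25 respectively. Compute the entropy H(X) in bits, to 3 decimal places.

2.289 bits

H = −Σ pᵢ log₂ pᵢ.
−0.14·log₂(0.14) = 0.3971
−0.05·log₂(0.05) = 0.2161
−0.32·log₂(0.32) = 0.5260
−0.20·log₂(0.20) = 0.4644
−0.04·log₂(0.04) = 0.1858
−0.25·log₂(0.25) = 0.5000
Sum ≈ 2.2894 → 2.289 bits.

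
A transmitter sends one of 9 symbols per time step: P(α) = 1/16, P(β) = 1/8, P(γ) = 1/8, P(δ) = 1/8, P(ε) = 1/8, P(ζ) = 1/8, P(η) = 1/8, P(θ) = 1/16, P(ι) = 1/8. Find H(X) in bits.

3.125 bits

Each probability is a power of 1/2, so log₂(1/p) is an integer.
H = Σ p·log₂(1/p) = 1/16·4 + 1/8·3 + 1/8·3 + 1/8·3 + 1/8·3 + 1/8·3 + 1/8·3 + 1/16·4 + 1/8·3 = 3.125 bits.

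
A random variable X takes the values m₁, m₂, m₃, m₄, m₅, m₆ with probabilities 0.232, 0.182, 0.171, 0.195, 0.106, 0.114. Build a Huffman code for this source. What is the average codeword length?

Repeatedly combine the two least-probable nodes; the expected code length is the sum of the merged weights.
merge 53/500 + 57/500 → 11/50
merge 171/1000 + 91/500 → 353/1000
merge 39/200 + 11/50 → 83/200
merge 29/125 + 353/1000 → 117/200
merge 83/200 + 117/200 → 1
L = 11/50 + 353/1000 + 83/200 + 117/200 + 1 = 2573/1000 = 2.573 bits/symbol.

2.573 bits/symbol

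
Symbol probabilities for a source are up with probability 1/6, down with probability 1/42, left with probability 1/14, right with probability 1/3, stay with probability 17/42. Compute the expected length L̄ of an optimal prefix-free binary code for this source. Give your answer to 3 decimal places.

Repeatedly combine the two least-probable nodes; the expected code length is the sum of the merged weights.
merge 1/42 + 1/14 → 2/21
merge 2/21 + 1/6 → 11/42
merge 11/42 + 1/3 → 25/42
merge 17/42 + 25/42 → 1
L = 2/21 + 11/42 + 25/42 + 1 = 41/21 ≈ 1.952 bits/symbol.

1.952 bits/symbol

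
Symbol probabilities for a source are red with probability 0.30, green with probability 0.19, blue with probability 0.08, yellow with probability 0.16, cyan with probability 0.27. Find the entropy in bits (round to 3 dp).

2.201 bits

H = −Σ pᵢ log₂ pᵢ.
−0.30·log₂(0.30) = 0.5211
−0.19·log₂(0.19) = 0.4552
−0.08·log₂(0.08) = 0.2915
−0.16·log₂(0.16) = 0.4230
−0.27·log₂(0.27) = 0.5100
Sum ≈ 2.2009 → 2.201 bits.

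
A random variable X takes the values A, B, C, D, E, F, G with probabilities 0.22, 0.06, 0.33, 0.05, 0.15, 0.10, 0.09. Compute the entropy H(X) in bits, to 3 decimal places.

H = −Σ pᵢ log₂ pᵢ.
−0.22·log₂(0.22) = 0.4806
−0.06·log₂(0.06) = 0.2435
−0.33·log₂(0.33) = 0.5278
−0.05·log₂(0.05) = 0.2161
−0.15·log₂(0.15) = 0.4105
−0.10·log₂(0.10) = 0.3322
−0.09·log₂(0.09) = 0.3127
Sum ≈ 2.5234 → 2.523 bits.

2.523 bits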